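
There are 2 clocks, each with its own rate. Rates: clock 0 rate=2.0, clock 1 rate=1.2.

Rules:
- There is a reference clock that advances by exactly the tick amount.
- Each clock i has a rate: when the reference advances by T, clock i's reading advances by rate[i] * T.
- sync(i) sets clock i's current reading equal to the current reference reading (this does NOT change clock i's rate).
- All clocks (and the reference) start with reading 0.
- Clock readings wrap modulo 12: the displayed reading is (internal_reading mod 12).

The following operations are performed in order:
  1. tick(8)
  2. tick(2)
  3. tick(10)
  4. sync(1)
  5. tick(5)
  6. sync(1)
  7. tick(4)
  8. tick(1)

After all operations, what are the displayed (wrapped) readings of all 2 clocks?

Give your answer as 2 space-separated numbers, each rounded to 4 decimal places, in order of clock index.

After op 1 tick(8): ref=8.0000 raw=[16.0000 9.6000]
After op 2 tick(2): ref=10.0000 raw=[20.0000 12.0000]
After op 3 tick(10): ref=20.0000 raw=[40.0000 24.0000]
After op 4 sync(1): ref=20.0000 raw=[40.0000 20.0000]
After op 5 tick(5): ref=25.0000 raw=[50.0000 26.0000]
After op 6 sync(1): ref=25.0000 raw=[50.0000 25.0000]
After op 7 tick(4): ref=29.0000 raw=[58.0000 29.8000]
After op 8 tick(1): ref=30.0000 raw=[60.0000 31.0000]
Wrap final raw readings (mod 12): 60.0000 mod 12 = 0.0000; 31.0000 mod 12 = 7.0000

Answer: 0.0000 7.0000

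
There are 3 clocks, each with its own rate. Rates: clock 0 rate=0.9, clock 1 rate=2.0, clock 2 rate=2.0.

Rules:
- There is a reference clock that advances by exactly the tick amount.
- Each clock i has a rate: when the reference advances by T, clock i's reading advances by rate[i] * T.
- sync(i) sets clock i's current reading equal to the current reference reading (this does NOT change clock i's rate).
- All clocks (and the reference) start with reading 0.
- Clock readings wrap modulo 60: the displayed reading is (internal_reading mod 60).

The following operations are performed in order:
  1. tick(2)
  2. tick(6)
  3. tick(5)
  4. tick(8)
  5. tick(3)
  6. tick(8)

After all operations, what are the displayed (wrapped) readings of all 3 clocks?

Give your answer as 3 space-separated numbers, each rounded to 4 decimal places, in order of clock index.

After op 1 tick(2): ref=2.0000 raw=[1.8000 4.0000 4.0000]
After op 2 tick(6): ref=8.0000 raw=[7.2000 16.0000 16.0000]
After op 3 tick(5): ref=13.0000 raw=[11.7000 26.0000 26.0000]
After op 4 tick(8): ref=21.0000 raw=[18.9000 42.0000 42.0000]
After op 5 tick(3): ref=24.0000 raw=[21.6000 48.0000 48.0000]
After op 6 tick(8): ref=32.0000 raw=[28.8000 64.0000 64.0000]
Wrap final raw readings (mod 60): 28.8000 mod 60 = 28.8000; 64.0000 mod 60 = 4.0000; 64.0000 mod 60 = 4.0000

Answer: 28.8000 4.0000 4.0000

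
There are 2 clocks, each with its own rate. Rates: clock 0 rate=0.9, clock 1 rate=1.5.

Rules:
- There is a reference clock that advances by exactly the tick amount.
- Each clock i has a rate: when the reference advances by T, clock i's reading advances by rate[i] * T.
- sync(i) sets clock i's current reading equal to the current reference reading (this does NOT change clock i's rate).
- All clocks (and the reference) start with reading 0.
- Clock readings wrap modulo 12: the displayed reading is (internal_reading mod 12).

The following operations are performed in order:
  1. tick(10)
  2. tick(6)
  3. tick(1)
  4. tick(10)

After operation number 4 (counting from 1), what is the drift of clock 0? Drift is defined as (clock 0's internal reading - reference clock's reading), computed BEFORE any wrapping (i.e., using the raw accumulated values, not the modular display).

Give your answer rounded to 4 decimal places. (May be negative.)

Answer: -2.7000

Derivation:
After op 1 tick(10): ref=10.0000 raw=[9.0000 15.0000]
After op 2 tick(6): ref=16.0000 raw=[14.4000 24.0000]
After op 3 tick(1): ref=17.0000 raw=[15.3000 25.5000]
After op 4 tick(10): ref=27.0000 raw=[24.3000 40.5000]
Drift of clock 0 after op 4: 24.3000 - 27.0000 = -2.7000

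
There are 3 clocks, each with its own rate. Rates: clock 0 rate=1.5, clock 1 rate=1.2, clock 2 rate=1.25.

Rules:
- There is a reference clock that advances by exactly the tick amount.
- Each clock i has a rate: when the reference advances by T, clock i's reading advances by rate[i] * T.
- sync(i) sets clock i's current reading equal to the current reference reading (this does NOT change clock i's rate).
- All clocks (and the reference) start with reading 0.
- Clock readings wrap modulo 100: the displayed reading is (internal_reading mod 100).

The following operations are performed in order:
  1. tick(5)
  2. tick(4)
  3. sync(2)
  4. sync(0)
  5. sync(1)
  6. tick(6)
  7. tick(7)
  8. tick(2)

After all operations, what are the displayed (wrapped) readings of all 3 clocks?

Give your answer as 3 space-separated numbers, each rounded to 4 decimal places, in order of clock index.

Answer: 31.5000 27.0000 27.7500

Derivation:
After op 1 tick(5): ref=5.0000 raw=[7.5000 6.0000 6.2500]
After op 2 tick(4): ref=9.0000 raw=[13.5000 10.8000 11.2500]
After op 3 sync(2): ref=9.0000 raw=[13.5000 10.8000 9.0000]
After op 4 sync(0): ref=9.0000 raw=[9.0000 10.8000 9.0000]
After op 5 sync(1): ref=9.0000 raw=[9.0000 9.0000 9.0000]
After op 6 tick(6): ref=15.0000 raw=[18.0000 16.2000 16.5000]
After op 7 tick(7): ref=22.0000 raw=[28.5000 24.6000 25.2500]
After op 8 tick(2): ref=24.0000 raw=[31.5000 27.0000 27.7500]
Wrap final raw readings (mod 100): 31.5000 mod 100 = 31.5000; 27.0000 mod 100 = 27.0000; 27.7500 mod 100 = 27.7500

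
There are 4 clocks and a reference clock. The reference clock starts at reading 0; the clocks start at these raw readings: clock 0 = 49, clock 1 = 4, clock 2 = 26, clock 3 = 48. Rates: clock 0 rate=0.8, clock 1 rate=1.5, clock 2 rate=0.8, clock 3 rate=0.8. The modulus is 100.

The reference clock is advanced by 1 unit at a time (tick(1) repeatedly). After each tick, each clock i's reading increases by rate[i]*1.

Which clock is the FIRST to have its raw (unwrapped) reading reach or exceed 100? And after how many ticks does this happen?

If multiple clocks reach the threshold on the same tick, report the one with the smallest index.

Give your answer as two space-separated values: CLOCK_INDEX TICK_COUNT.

clock 0: start=49, rate=0.8, needs 100-49 = 51; ticks = ceil(51/0.8) = ceil(63.7500) = 64; reading at tick 64 = 49 + 0.8*64 = 100.2000
clock 1: start=4, rate=1.5, needs 100-4 = 96; ticks = ceil(96/1.5) = ceil(64.0000) = 64; reading at tick 64 = 4 + 1.5*64 = 100.0000
clock 2: start=26, rate=0.8, needs 100-26 = 74; ticks = ceil(74/0.8) = ceil(92.5000) = 93; reading at tick 93 = 26 + 0.8*93 = 100.4000
clock 3: start=48, rate=0.8, needs 100-48 = 52; ticks = ceil(52/0.8) = ceil(65.0000) = 65; reading at tick 65 = 48 + 0.8*65 = 100.0000
Minimum tick count = 64; winners = [0, 1]; smallest index = 0

Answer: 0 64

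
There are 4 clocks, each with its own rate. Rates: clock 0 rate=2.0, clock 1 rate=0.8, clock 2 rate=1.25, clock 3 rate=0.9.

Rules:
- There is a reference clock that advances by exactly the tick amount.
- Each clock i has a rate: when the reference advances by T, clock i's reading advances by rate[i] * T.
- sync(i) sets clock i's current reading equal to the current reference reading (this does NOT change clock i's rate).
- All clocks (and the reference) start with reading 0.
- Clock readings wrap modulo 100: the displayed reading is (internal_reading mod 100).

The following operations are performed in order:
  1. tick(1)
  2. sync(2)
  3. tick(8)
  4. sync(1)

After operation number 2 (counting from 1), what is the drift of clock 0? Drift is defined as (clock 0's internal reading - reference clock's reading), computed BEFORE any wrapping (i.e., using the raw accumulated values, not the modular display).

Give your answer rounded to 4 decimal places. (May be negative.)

After op 1 tick(1): ref=1.0000 raw=[2.0000 0.8000 1.2500 0.9000]
After op 2 sync(2): ref=1.0000 raw=[2.0000 0.8000 1.0000 0.9000]
Drift of clock 0 after op 2: 2.0000 - 1.0000 = 1.0000

Answer: 1.0000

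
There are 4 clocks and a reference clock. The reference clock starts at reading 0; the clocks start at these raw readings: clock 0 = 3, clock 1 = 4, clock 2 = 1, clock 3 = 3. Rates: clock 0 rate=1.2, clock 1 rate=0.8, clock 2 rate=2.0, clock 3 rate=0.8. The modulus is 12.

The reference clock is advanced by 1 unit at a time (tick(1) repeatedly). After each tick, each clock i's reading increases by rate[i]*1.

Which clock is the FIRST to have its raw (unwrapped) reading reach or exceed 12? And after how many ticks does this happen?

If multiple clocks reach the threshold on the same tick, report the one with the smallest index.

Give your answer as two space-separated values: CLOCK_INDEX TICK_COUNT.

Answer: 2 6

Derivation:
clock 0: start=3, rate=1.2, needs 12-3 = 9; ticks = ceil(9/1.2) = ceil(7.5000) = 8; reading at tick 8 = 3 + 1.2*8 = 12.6000
clock 1: start=4, rate=0.8, needs 12-4 = 8; ticks = ceil(8/0.8) = ceil(10.0000) = 10; reading at tick 10 = 4 + 0.8*10 = 12.0000
clock 2: start=1, rate=2.0, needs 12-1 = 11; ticks = ceil(11/2.0) = ceil(5.5000) = 6; reading at tick 6 = 1 + 2.0*6 = 13.0000
clock 3: start=3, rate=0.8, needs 12-3 = 9; ticks = ceil(9/0.8) = ceil(11.2500) = 12; reading at tick 12 = 3 + 0.8*12 = 12.6000
Minimum tick count = 6; winners = [2]; smallest index = 2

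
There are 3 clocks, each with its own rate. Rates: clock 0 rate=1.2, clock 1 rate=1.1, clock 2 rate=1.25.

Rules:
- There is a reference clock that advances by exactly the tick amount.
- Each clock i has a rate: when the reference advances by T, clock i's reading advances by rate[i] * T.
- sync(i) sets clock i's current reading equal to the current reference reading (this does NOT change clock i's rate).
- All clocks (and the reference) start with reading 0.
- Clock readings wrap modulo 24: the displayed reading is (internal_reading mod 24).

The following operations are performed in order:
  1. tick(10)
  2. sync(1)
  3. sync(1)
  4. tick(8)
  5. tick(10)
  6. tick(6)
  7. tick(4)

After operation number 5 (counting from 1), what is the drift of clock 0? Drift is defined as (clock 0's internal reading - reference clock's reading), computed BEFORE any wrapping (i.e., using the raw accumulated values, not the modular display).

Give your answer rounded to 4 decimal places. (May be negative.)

After op 1 tick(10): ref=10.0000 raw=[12.0000 11.0000 12.5000]
After op 2 sync(1): ref=10.0000 raw=[12.0000 10.0000 12.5000]
After op 3 sync(1): ref=10.0000 raw=[12.0000 10.0000 12.5000]
After op 4 tick(8): ref=18.0000 raw=[21.6000 18.8000 22.5000]
After op 5 tick(10): ref=28.0000 raw=[33.6000 29.8000 35.0000]
Drift of clock 0 after op 5: 33.6000 - 28.0000 = 5.6000

Answer: 5.6000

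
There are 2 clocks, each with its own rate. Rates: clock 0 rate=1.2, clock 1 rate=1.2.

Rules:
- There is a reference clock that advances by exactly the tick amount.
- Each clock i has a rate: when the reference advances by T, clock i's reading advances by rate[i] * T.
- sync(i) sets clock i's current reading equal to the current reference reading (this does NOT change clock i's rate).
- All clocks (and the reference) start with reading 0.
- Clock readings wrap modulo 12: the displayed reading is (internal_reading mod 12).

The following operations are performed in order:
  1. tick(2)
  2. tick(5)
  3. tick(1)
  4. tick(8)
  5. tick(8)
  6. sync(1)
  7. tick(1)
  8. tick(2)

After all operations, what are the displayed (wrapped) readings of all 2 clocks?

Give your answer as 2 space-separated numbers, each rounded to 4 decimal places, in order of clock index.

After op 1 tick(2): ref=2.0000 raw=[2.4000 2.4000]
After op 2 tick(5): ref=7.0000 raw=[8.4000 8.4000]
After op 3 tick(1): ref=8.0000 raw=[9.6000 9.6000]
After op 4 tick(8): ref=16.0000 raw=[19.2000 19.2000]
After op 5 tick(8): ref=24.0000 raw=[28.8000 28.8000]
After op 6 sync(1): ref=24.0000 raw=[28.8000 24.0000]
After op 7 tick(1): ref=25.0000 raw=[30.0000 25.2000]
After op 8 tick(2): ref=27.0000 raw=[32.4000 27.6000]
Wrap final raw readings (mod 12): 32.4000 mod 12 = 8.4000; 27.6000 mod 12 = 3.6000

Answer: 8.4000 3.6000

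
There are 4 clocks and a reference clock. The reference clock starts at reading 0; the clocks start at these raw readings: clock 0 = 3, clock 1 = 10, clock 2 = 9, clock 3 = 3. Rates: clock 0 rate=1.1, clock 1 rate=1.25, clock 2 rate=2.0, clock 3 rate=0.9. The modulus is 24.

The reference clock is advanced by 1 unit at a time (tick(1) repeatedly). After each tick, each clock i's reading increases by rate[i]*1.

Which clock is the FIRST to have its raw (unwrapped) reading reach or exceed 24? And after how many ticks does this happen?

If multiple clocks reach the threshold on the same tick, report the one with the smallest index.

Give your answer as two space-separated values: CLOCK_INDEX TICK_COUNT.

Answer: 2 8

Derivation:
clock 0: start=3, rate=1.1, needs 24-3 = 21; ticks = ceil(21/1.1) = ceil(19.0909) = 20; reading at tick 20 = 3 + 1.1*20 = 25.0000
clock 1: start=10, rate=1.25, needs 24-10 = 14; ticks = ceil(14/1.25) = ceil(11.2000) = 12; reading at tick 12 = 10 + 1.25*12 = 25.0000
clock 2: start=9, rate=2.0, needs 24-9 = 15; ticks = ceil(15/2.0) = ceil(7.5000) = 8; reading at tick 8 = 9 + 2.0*8 = 25.0000
clock 3: start=3, rate=0.9, needs 24-3 = 21; ticks = ceil(21/0.9) = ceil(23.3333) = 24; reading at tick 24 = 3 + 0.9*24 = 24.6000
Minimum tick count = 8; winners = [2]; smallest index = 2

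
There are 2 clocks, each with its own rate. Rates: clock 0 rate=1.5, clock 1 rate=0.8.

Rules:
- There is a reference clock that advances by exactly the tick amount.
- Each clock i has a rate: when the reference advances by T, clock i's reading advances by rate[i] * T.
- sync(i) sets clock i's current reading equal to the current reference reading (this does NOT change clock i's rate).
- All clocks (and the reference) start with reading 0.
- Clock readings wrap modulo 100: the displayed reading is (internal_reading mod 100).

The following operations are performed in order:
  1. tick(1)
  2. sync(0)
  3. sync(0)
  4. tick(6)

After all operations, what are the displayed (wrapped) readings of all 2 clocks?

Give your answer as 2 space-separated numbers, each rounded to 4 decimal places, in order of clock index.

Answer: 10.0000 5.6000

Derivation:
After op 1 tick(1): ref=1.0000 raw=[1.5000 0.8000]
After op 2 sync(0): ref=1.0000 raw=[1.0000 0.8000]
After op 3 sync(0): ref=1.0000 raw=[1.0000 0.8000]
After op 4 tick(6): ref=7.0000 raw=[10.0000 5.6000]
Wrap final raw readings (mod 100): 10.0000 mod 100 = 10.0000; 5.6000 mod 100 = 5.6000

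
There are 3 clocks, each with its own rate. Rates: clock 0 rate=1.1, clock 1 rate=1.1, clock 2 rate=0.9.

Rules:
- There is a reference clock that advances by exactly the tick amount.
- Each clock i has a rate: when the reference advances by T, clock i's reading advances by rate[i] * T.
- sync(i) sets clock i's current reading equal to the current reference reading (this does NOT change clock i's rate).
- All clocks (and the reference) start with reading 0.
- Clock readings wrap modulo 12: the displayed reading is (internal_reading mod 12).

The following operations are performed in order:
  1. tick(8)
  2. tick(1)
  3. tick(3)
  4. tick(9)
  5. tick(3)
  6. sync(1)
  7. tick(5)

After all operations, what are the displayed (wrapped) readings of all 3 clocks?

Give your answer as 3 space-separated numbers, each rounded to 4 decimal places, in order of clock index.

After op 1 tick(8): ref=8.0000 raw=[8.8000 8.8000 7.2000]
After op 2 tick(1): ref=9.0000 raw=[9.9000 9.9000 8.1000]
After op 3 tick(3): ref=12.0000 raw=[13.2000 13.2000 10.8000]
After op 4 tick(9): ref=21.0000 raw=[23.1000 23.1000 18.9000]
After op 5 tick(3): ref=24.0000 raw=[26.4000 26.4000 21.6000]
After op 6 sync(1): ref=24.0000 raw=[26.4000 24.0000 21.6000]
After op 7 tick(5): ref=29.0000 raw=[31.9000 29.5000 26.1000]
Wrap final raw readings (mod 12): 31.9000 mod 12 = 7.9000; 29.5000 mod 12 = 5.5000; 26.1000 mod 12 = 2.1000

Answer: 7.9000 5.5000 2.1000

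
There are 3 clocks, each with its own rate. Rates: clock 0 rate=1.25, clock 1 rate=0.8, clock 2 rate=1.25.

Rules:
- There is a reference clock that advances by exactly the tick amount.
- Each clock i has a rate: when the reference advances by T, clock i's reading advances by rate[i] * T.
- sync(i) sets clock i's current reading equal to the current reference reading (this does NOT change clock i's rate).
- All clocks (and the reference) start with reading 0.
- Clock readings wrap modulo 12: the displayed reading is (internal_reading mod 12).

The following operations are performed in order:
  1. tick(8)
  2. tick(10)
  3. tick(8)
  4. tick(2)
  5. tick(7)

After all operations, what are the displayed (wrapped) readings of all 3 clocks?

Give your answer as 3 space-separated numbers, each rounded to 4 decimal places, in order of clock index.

Answer: 7.7500 4.0000 7.7500

Derivation:
After op 1 tick(8): ref=8.0000 raw=[10.0000 6.4000 10.0000]
After op 2 tick(10): ref=18.0000 raw=[22.5000 14.4000 22.5000]
After op 3 tick(8): ref=26.0000 raw=[32.5000 20.8000 32.5000]
After op 4 tick(2): ref=28.0000 raw=[35.0000 22.4000 35.0000]
After op 5 tick(7): ref=35.0000 raw=[43.7500 28.0000 43.7500]
Wrap final raw readings (mod 12): 43.7500 mod 12 = 7.7500; 28.0000 mod 12 = 4.0000; 43.7500 mod 12 = 7.7500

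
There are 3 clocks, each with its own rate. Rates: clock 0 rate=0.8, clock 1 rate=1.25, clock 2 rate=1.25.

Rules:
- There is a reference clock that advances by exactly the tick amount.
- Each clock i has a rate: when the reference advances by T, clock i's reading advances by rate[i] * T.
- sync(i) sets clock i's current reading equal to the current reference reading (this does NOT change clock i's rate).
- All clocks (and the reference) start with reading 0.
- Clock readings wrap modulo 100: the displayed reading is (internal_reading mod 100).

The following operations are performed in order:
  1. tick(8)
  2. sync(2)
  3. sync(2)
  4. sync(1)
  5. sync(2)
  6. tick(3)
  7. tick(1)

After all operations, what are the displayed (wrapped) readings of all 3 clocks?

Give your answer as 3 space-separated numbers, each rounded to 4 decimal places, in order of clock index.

Answer: 9.6000 13.0000 13.0000

Derivation:
After op 1 tick(8): ref=8.0000 raw=[6.4000 10.0000 10.0000]
After op 2 sync(2): ref=8.0000 raw=[6.4000 10.0000 8.0000]
After op 3 sync(2): ref=8.0000 raw=[6.4000 10.0000 8.0000]
After op 4 sync(1): ref=8.0000 raw=[6.4000 8.0000 8.0000]
After op 5 sync(2): ref=8.0000 raw=[6.4000 8.0000 8.0000]
After op 6 tick(3): ref=11.0000 raw=[8.8000 11.7500 11.7500]
After op 7 tick(1): ref=12.0000 raw=[9.6000 13.0000 13.0000]
Wrap final raw readings (mod 100): 9.6000 mod 100 = 9.6000; 13.0000 mod 100 = 13.0000; 13.0000 mod 100 = 13.0000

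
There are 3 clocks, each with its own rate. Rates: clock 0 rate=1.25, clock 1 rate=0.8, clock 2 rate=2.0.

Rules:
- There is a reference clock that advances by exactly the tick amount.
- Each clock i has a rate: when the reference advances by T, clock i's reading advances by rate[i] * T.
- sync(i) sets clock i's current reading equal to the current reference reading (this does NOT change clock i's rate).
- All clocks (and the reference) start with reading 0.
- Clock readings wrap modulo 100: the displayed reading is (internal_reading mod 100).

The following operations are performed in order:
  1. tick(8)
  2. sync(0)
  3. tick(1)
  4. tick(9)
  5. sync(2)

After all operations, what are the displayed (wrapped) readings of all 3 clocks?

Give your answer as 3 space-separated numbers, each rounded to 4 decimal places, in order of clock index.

After op 1 tick(8): ref=8.0000 raw=[10.0000 6.4000 16.0000]
After op 2 sync(0): ref=8.0000 raw=[8.0000 6.4000 16.0000]
After op 3 tick(1): ref=9.0000 raw=[9.2500 7.2000 18.0000]
After op 4 tick(9): ref=18.0000 raw=[20.5000 14.4000 36.0000]
After op 5 sync(2): ref=18.0000 raw=[20.5000 14.4000 18.0000]
Wrap final raw readings (mod 100): 20.5000 mod 100 = 20.5000; 14.4000 mod 100 = 14.4000; 18.0000 mod 100 = 18.0000

Answer: 20.5000 14.4000 18.0000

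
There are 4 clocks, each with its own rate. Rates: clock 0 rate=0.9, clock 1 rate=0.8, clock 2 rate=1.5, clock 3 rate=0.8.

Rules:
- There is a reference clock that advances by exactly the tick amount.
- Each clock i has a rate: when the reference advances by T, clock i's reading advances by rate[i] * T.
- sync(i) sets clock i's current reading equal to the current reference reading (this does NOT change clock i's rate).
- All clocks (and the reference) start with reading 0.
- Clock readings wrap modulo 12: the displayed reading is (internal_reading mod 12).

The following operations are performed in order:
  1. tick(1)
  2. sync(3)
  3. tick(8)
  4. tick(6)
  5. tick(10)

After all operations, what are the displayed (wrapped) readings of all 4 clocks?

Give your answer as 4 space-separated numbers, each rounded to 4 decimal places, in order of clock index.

After op 1 tick(1): ref=1.0000 raw=[0.9000 0.8000 1.5000 0.8000]
After op 2 sync(3): ref=1.0000 raw=[0.9000 0.8000 1.5000 1.0000]
After op 3 tick(8): ref=9.0000 raw=[8.1000 7.2000 13.5000 7.4000]
After op 4 tick(6): ref=15.0000 raw=[13.5000 12.0000 22.5000 12.2000]
After op 5 tick(10): ref=25.0000 raw=[22.5000 20.0000 37.5000 20.2000]
Wrap final raw readings (mod 12): 22.5000 mod 12 = 10.5000; 20.0000 mod 12 = 8.0000; 37.5000 mod 12 = 1.5000; 20.2000 mod 12 = 8.2000

Answer: 10.5000 8.0000 1.5000 8.2000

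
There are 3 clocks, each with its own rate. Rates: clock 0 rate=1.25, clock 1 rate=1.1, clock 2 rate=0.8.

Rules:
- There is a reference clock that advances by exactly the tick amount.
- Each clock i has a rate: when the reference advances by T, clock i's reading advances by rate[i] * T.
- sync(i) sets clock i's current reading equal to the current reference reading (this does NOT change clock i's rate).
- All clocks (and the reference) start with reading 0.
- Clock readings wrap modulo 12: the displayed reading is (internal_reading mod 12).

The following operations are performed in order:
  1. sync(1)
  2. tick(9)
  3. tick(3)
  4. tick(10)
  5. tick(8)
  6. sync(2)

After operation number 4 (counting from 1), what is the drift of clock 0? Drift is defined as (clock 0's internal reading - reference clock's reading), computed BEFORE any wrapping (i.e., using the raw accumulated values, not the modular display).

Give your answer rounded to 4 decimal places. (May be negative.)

After op 1 sync(1): ref=0.0000 raw=[0.0000 0.0000 0.0000]
After op 2 tick(9): ref=9.0000 raw=[11.2500 9.9000 7.2000]
After op 3 tick(3): ref=12.0000 raw=[15.0000 13.2000 9.6000]
After op 4 tick(10): ref=22.0000 raw=[27.5000 24.2000 17.6000]
Drift of clock 0 after op 4: 27.5000 - 22.0000 = 5.5000

Answer: 5.5000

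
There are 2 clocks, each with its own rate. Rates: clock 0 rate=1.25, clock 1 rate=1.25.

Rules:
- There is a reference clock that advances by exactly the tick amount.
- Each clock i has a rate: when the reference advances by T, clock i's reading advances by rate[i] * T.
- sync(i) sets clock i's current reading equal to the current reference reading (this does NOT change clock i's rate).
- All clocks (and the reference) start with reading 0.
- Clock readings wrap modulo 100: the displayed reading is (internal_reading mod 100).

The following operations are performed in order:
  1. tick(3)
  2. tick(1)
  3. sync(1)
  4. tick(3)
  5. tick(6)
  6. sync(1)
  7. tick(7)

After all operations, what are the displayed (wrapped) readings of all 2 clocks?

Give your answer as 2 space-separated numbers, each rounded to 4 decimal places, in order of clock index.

After op 1 tick(3): ref=3.0000 raw=[3.7500 3.7500]
After op 2 tick(1): ref=4.0000 raw=[5.0000 5.0000]
After op 3 sync(1): ref=4.0000 raw=[5.0000 4.0000]
After op 4 tick(3): ref=7.0000 raw=[8.7500 7.7500]
After op 5 tick(6): ref=13.0000 raw=[16.2500 15.2500]
After op 6 sync(1): ref=13.0000 raw=[16.2500 13.0000]
After op 7 tick(7): ref=20.0000 raw=[25.0000 21.7500]
Wrap final raw readings (mod 100): 25.0000 mod 100 = 25.0000; 21.7500 mod 100 = 21.7500

Answer: 25.0000 21.7500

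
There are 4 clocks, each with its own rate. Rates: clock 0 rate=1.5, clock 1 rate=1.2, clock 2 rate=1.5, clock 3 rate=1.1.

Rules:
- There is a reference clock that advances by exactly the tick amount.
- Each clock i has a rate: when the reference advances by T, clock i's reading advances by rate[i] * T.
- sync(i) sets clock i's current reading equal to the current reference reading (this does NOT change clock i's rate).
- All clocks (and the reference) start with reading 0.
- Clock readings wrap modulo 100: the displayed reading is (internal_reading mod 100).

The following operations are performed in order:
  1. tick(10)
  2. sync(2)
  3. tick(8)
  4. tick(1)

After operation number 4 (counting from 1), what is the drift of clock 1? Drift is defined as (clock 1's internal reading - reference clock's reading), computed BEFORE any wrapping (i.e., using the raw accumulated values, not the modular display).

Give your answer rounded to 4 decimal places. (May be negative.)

After op 1 tick(10): ref=10.0000 raw=[15.0000 12.0000 15.0000 11.0000]
After op 2 sync(2): ref=10.0000 raw=[15.0000 12.0000 10.0000 11.0000]
After op 3 tick(8): ref=18.0000 raw=[27.0000 21.6000 22.0000 19.8000]
After op 4 tick(1): ref=19.0000 raw=[28.5000 22.8000 23.5000 20.9000]
Drift of clock 1 after op 4: 22.8000 - 19.0000 = 3.8000

Answer: 3.8000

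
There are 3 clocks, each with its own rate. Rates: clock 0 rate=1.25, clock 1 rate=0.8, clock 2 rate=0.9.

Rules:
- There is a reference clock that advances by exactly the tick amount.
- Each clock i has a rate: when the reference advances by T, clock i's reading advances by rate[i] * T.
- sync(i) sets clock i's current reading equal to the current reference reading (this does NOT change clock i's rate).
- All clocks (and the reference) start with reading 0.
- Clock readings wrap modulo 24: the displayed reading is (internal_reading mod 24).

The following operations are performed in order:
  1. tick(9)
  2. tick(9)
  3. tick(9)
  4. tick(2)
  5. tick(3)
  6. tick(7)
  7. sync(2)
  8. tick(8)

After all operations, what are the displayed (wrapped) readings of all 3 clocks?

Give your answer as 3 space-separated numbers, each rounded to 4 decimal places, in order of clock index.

Answer: 10.7500 13.6000 22.2000

Derivation:
After op 1 tick(9): ref=9.0000 raw=[11.2500 7.2000 8.1000]
After op 2 tick(9): ref=18.0000 raw=[22.5000 14.4000 16.2000]
After op 3 tick(9): ref=27.0000 raw=[33.7500 21.6000 24.3000]
After op 4 tick(2): ref=29.0000 raw=[36.2500 23.2000 26.1000]
After op 5 tick(3): ref=32.0000 raw=[40.0000 25.6000 28.8000]
After op 6 tick(7): ref=39.0000 raw=[48.7500 31.2000 35.1000]
After op 7 sync(2): ref=39.0000 raw=[48.7500 31.2000 39.0000]
After op 8 tick(8): ref=47.0000 raw=[58.7500 37.6000 46.2000]
Wrap final raw readings (mod 24): 58.7500 mod 24 = 10.7500; 37.6000 mod 24 = 13.6000; 46.2000 mod 24 = 22.2000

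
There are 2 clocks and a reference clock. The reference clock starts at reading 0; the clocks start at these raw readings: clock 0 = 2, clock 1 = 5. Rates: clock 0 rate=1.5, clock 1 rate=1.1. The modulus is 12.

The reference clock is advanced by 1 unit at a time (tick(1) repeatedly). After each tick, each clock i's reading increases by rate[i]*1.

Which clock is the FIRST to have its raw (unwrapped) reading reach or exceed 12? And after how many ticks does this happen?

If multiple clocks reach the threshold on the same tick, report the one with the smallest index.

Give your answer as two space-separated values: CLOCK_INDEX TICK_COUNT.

clock 0: start=2, rate=1.5, needs 12-2 = 10; ticks = ceil(10/1.5) = ceil(6.6667) = 7; reading at tick 7 = 2 + 1.5*7 = 12.5000
clock 1: start=5, rate=1.1, needs 12-5 = 7; ticks = ceil(7/1.1) = ceil(6.3636) = 7; reading at tick 7 = 5 + 1.1*7 = 12.7000
Minimum tick count = 7; winners = [0, 1]; smallest index = 0

Answer: 0 7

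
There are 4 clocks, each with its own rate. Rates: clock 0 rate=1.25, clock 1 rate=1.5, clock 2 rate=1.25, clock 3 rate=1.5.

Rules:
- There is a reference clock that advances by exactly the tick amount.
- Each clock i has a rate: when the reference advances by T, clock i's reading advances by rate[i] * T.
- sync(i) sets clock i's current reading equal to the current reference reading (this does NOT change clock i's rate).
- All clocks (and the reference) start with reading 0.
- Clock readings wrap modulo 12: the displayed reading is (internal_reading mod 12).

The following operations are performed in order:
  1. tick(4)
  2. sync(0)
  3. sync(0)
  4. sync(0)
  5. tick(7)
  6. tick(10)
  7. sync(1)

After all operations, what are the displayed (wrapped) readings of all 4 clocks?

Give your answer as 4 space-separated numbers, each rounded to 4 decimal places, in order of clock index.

After op 1 tick(4): ref=4.0000 raw=[5.0000 6.0000 5.0000 6.0000]
After op 2 sync(0): ref=4.0000 raw=[4.0000 6.0000 5.0000 6.0000]
After op 3 sync(0): ref=4.0000 raw=[4.0000 6.0000 5.0000 6.0000]
After op 4 sync(0): ref=4.0000 raw=[4.0000 6.0000 5.0000 6.0000]
After op 5 tick(7): ref=11.0000 raw=[12.7500 16.5000 13.7500 16.5000]
After op 6 tick(10): ref=21.0000 raw=[25.2500 31.5000 26.2500 31.5000]
After op 7 sync(1): ref=21.0000 raw=[25.2500 21.0000 26.2500 31.5000]
Wrap final raw readings (mod 12): 25.2500 mod 12 = 1.2500; 21.0000 mod 12 = 9.0000; 26.2500 mod 12 = 2.2500; 31.5000 mod 12 = 7.5000

Answer: 1.2500 9.0000 2.2500 7.5000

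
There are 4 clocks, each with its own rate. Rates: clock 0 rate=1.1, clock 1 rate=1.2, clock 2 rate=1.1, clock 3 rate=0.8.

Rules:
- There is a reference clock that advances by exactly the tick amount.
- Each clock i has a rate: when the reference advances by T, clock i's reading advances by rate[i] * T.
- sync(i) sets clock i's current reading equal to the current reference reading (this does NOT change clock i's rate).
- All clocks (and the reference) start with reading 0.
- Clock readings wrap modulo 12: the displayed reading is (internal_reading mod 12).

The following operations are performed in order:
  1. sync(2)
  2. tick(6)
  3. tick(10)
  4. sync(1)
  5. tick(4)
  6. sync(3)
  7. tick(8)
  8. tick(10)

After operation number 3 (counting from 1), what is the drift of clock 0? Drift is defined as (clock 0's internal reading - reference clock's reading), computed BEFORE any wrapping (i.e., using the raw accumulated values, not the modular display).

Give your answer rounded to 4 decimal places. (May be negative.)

Answer: 1.6000

Derivation:
After op 1 sync(2): ref=0.0000 raw=[0.0000 0.0000 0.0000 0.0000]
After op 2 tick(6): ref=6.0000 raw=[6.6000 7.2000 6.6000 4.8000]
After op 3 tick(10): ref=16.0000 raw=[17.6000 19.2000 17.6000 12.8000]
Drift of clock 0 after op 3: 17.6000 - 16.0000 = 1.6000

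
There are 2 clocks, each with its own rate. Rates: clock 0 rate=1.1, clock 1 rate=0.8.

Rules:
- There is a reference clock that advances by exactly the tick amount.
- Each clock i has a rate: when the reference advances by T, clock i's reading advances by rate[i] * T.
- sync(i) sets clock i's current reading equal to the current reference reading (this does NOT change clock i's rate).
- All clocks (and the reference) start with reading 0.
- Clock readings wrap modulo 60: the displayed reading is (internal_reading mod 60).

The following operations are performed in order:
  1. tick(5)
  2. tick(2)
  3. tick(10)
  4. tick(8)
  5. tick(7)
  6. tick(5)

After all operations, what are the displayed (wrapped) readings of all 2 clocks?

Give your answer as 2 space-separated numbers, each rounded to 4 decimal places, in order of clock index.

Answer: 40.7000 29.6000

Derivation:
After op 1 tick(5): ref=5.0000 raw=[5.5000 4.0000]
After op 2 tick(2): ref=7.0000 raw=[7.7000 5.6000]
After op 3 tick(10): ref=17.0000 raw=[18.7000 13.6000]
After op 4 tick(8): ref=25.0000 raw=[27.5000 20.0000]
After op 5 tick(7): ref=32.0000 raw=[35.2000 25.6000]
After op 6 tick(5): ref=37.0000 raw=[40.7000 29.6000]
Wrap final raw readings (mod 60): 40.7000 mod 60 = 40.7000; 29.6000 mod 60 = 29.6000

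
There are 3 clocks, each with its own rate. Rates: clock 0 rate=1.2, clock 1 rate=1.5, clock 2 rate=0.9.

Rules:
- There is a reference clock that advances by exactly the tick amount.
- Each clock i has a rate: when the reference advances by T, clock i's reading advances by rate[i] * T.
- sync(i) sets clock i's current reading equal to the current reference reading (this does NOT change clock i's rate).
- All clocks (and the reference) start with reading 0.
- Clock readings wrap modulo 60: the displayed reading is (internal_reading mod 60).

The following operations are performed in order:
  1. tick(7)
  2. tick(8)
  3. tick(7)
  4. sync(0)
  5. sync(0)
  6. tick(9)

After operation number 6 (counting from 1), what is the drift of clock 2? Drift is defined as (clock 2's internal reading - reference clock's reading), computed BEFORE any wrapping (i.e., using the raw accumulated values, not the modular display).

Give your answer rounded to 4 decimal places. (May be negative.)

After op 1 tick(7): ref=7.0000 raw=[8.4000 10.5000 6.3000]
After op 2 tick(8): ref=15.0000 raw=[18.0000 22.5000 13.5000]
After op 3 tick(7): ref=22.0000 raw=[26.4000 33.0000 19.8000]
After op 4 sync(0): ref=22.0000 raw=[22.0000 33.0000 19.8000]
After op 5 sync(0): ref=22.0000 raw=[22.0000 33.0000 19.8000]
After op 6 tick(9): ref=31.0000 raw=[32.8000 46.5000 27.9000]
Drift of clock 2 after op 6: 27.9000 - 31.0000 = -3.1000

Answer: -3.1000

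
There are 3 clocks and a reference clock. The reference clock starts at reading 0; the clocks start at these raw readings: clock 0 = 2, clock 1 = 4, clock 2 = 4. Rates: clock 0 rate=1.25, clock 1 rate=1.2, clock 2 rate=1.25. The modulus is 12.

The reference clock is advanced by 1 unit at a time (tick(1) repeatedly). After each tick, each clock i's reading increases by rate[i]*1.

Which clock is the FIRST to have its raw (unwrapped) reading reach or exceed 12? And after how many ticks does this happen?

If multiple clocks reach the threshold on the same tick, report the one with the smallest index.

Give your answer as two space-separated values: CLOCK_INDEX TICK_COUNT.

clock 0: start=2, rate=1.25, needs 12-2 = 10; ticks = ceil(10/1.25) = ceil(8.0000) = 8; reading at tick 8 = 2 + 1.25*8 = 12.0000
clock 1: start=4, rate=1.2, needs 12-4 = 8; ticks = ceil(8/1.2) = ceil(6.6667) = 7; reading at tick 7 = 4 + 1.2*7 = 12.4000
clock 2: start=4, rate=1.25, needs 12-4 = 8; ticks = ceil(8/1.25) = ceil(6.4000) = 7; reading at tick 7 = 4 + 1.25*7 = 12.7500
Minimum tick count = 7; winners = [1, 2]; smallest index = 1

Answer: 1 7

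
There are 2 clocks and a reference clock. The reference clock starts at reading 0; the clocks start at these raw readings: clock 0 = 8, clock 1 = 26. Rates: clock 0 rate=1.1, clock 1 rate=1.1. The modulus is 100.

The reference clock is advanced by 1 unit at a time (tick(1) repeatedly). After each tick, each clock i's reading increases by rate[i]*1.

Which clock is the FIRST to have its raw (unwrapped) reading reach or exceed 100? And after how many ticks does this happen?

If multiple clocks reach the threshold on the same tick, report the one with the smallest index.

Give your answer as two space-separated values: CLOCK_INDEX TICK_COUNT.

Answer: 1 68

Derivation:
clock 0: start=8, rate=1.1, needs 100-8 = 92; ticks = ceil(92/1.1) = ceil(83.6364) = 84; reading at tick 84 = 8 + 1.1*84 = 100.4000
clock 1: start=26, rate=1.1, needs 100-26 = 74; ticks = ceil(74/1.1) = ceil(67.2727) = 68; reading at tick 68 = 26 + 1.1*68 = 100.8000
Minimum tick count = 68; winners = [1]; smallest index = 1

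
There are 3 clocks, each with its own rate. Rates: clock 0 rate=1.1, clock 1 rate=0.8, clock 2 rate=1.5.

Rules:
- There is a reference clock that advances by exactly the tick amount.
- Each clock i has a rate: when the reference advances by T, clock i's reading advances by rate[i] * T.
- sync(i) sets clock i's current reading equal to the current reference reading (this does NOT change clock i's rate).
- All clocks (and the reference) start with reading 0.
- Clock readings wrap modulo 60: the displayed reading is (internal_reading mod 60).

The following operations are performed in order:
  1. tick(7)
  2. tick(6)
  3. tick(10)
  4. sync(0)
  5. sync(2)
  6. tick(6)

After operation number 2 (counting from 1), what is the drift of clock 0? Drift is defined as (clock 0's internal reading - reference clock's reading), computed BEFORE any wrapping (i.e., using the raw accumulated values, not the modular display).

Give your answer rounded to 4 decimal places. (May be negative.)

Answer: 1.3000

Derivation:
After op 1 tick(7): ref=7.0000 raw=[7.7000 5.6000 10.5000]
After op 2 tick(6): ref=13.0000 raw=[14.3000 10.4000 19.5000]
Drift of clock 0 after op 2: 14.3000 - 13.0000 = 1.3000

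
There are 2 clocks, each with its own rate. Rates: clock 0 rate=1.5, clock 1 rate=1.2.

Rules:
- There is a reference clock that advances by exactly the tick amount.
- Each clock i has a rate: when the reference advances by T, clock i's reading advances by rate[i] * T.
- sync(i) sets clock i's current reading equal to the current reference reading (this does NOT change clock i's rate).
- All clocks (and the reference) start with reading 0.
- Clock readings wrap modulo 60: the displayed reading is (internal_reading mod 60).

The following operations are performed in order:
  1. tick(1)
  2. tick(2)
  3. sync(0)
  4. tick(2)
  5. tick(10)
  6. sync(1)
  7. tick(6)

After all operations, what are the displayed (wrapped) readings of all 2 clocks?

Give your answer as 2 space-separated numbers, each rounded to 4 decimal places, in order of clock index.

Answer: 30.0000 22.2000

Derivation:
After op 1 tick(1): ref=1.0000 raw=[1.5000 1.2000]
After op 2 tick(2): ref=3.0000 raw=[4.5000 3.6000]
After op 3 sync(0): ref=3.0000 raw=[3.0000 3.6000]
After op 4 tick(2): ref=5.0000 raw=[6.0000 6.0000]
After op 5 tick(10): ref=15.0000 raw=[21.0000 18.0000]
After op 6 sync(1): ref=15.0000 raw=[21.0000 15.0000]
After op 7 tick(6): ref=21.0000 raw=[30.0000 22.2000]
Wrap final raw readings (mod 60): 30.0000 mod 60 = 30.0000; 22.2000 mod 60 = 22.2000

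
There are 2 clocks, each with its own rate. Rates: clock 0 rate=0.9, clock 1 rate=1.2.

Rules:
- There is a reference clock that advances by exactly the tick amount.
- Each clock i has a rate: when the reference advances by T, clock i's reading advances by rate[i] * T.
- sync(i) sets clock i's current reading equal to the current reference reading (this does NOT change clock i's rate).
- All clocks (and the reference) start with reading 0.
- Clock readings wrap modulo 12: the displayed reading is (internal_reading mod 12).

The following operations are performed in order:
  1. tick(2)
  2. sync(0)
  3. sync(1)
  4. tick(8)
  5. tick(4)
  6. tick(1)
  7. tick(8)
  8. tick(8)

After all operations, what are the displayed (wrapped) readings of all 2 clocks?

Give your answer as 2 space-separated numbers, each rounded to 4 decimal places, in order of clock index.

Answer: 4.1000 0.8000

Derivation:
After op 1 tick(2): ref=2.0000 raw=[1.8000 2.4000]
After op 2 sync(0): ref=2.0000 raw=[2.0000 2.4000]
After op 3 sync(1): ref=2.0000 raw=[2.0000 2.0000]
After op 4 tick(8): ref=10.0000 raw=[9.2000 11.6000]
After op 5 tick(4): ref=14.0000 raw=[12.8000 16.4000]
After op 6 tick(1): ref=15.0000 raw=[13.7000 17.6000]
After op 7 tick(8): ref=23.0000 raw=[20.9000 27.2000]
After op 8 tick(8): ref=31.0000 raw=[28.1000 36.8000]
Wrap final raw readings (mod 12): 28.1000 mod 12 = 4.1000; 36.8000 mod 12 = 0.8000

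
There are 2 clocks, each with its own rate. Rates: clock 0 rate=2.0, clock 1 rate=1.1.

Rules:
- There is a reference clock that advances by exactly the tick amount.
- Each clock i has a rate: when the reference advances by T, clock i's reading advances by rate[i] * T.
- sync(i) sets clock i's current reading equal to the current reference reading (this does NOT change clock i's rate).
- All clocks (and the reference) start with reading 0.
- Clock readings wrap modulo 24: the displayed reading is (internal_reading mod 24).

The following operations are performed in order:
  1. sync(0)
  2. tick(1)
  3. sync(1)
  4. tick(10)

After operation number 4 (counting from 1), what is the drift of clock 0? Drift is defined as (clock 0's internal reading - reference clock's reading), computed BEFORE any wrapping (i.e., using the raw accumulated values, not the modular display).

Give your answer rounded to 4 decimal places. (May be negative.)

Answer: 11.0000

Derivation:
After op 1 sync(0): ref=0.0000 raw=[0.0000 0.0000]
After op 2 tick(1): ref=1.0000 raw=[2.0000 1.1000]
After op 3 sync(1): ref=1.0000 raw=[2.0000 1.0000]
After op 4 tick(10): ref=11.0000 raw=[22.0000 12.0000]
Drift of clock 0 after op 4: 22.0000 - 11.0000 = 11.0000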